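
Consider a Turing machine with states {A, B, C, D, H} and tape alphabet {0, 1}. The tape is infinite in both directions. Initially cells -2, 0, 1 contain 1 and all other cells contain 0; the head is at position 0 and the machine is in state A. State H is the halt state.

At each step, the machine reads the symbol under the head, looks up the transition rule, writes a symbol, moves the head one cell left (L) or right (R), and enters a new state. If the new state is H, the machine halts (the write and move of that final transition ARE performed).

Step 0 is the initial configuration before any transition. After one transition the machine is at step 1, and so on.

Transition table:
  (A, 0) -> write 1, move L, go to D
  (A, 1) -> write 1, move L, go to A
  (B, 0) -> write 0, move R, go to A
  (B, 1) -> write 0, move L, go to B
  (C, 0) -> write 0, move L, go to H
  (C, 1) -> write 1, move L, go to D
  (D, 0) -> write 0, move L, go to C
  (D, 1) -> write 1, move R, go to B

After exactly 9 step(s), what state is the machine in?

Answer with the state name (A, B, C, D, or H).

Answer: H

Derivation:
Step 1: in state A at pos 0, read 1 -> (A,1)->write 1,move L,goto A. Now: state=A, head=-1, tape[-3..2]=010110 (head:   ^)
Step 2: in state A at pos -1, read 0 -> (A,0)->write 1,move L,goto D. Now: state=D, head=-2, tape[-3..2]=011110 (head:  ^)
Step 3: in state D at pos -2, read 1 -> (D,1)->write 1,move R,goto B. Now: state=B, head=-1, tape[-3..2]=011110 (head:   ^)
Step 4: in state B at pos -1, read 1 -> (B,1)->write 0,move L,goto B. Now: state=B, head=-2, tape[-3..2]=010110 (head:  ^)
Step 5: in state B at pos -2, read 1 -> (B,1)->write 0,move L,goto B. Now: state=B, head=-3, tape[-4..2]=0000110 (head:  ^)
Step 6: in state B at pos -3, read 0 -> (B,0)->write 0,move R,goto A. Now: state=A, head=-2, tape[-4..2]=0000110 (head:   ^)
Step 7: in state A at pos -2, read 0 -> (A,0)->write 1,move L,goto D. Now: state=D, head=-3, tape[-4..2]=0010110 (head:  ^)
Step 8: in state D at pos -3, read 0 -> (D,0)->write 0,move L,goto C. Now: state=C, head=-4, tape[-5..2]=00010110 (head:  ^)
Step 9: in state C at pos -4, read 0 -> (C,0)->write 0,move L,goto H. Now: state=H, head=-5, tape[-6..2]=000010110 (head:  ^)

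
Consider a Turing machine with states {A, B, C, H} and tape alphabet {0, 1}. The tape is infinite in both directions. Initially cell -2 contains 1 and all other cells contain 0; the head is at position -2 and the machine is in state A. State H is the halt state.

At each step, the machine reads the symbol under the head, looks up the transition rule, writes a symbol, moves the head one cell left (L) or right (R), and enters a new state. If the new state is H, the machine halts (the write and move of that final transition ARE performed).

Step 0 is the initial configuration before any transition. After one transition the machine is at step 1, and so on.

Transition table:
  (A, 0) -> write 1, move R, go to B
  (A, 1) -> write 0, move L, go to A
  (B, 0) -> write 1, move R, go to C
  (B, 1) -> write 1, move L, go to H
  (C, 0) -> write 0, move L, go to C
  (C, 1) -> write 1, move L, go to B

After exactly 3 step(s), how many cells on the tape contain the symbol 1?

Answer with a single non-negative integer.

Step 1: in state A at pos -2, read 1 -> (A,1)->write 0,move L,goto A. Now: state=A, head=-3, tape[-4..-1]=0000 (head:  ^)
Step 2: in state A at pos -3, read 0 -> (A,0)->write 1,move R,goto B. Now: state=B, head=-2, tape[-4..-1]=0100 (head:   ^)
Step 3: in state B at pos -2, read 0 -> (B,0)->write 1,move R,goto C. Now: state=C, head=-1, tape[-4..0]=01100 (head:    ^)
Cells containing 1 after step 3: {-3, -2} -> 2 cell(s)

Answer: 2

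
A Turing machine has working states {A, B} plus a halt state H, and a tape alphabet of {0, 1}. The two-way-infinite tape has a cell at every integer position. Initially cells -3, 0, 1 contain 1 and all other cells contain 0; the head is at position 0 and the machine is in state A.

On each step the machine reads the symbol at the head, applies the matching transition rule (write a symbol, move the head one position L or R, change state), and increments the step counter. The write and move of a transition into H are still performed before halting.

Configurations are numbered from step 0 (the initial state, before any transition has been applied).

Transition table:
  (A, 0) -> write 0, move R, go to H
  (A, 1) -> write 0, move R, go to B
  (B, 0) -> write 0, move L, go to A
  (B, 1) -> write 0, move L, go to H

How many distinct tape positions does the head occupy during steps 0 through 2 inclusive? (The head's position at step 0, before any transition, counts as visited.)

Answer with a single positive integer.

Step 1: in state A at pos 0, read 1 -> (A,1)->write 0,move R,goto B. Now: state=B, head=1, tape[-4..2]=0100010 (head:      ^)
Step 2: in state B at pos 1, read 1 -> (B,1)->write 0,move L,goto H. Now: state=H, head=0, tape[-4..2]=0100000 (head:     ^)
Head positions at steps 0..2: starting at 0, distinct positions visited = {0, 1} -> 2 position(s)

Answer: 2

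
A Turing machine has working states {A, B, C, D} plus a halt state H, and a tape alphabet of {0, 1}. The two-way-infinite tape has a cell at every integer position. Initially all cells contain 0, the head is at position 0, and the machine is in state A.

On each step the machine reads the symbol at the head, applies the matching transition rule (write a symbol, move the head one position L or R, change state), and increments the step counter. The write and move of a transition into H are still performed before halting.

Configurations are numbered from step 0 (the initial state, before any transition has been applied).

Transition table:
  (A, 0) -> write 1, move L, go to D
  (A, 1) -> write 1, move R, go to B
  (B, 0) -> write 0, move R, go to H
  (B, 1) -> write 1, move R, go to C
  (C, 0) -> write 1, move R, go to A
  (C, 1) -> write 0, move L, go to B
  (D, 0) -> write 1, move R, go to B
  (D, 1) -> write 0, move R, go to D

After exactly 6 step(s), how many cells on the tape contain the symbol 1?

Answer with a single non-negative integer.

Answer: 3

Derivation:
Step 1: in state A at pos 0, read 0 -> (A,0)->write 1,move L,goto D. Now: state=D, head=-1, tape[-2..1]=0010 (head:  ^)
Step 2: in state D at pos -1, read 0 -> (D,0)->write 1,move R,goto B. Now: state=B, head=0, tape[-2..1]=0110 (head:   ^)
Step 3: in state B at pos 0, read 1 -> (B,1)->write 1,move R,goto C. Now: state=C, head=1, tape[-2..2]=01100 (head:    ^)
Step 4: in state C at pos 1, read 0 -> (C,0)->write 1,move R,goto A. Now: state=A, head=2, tape[-2..3]=011100 (head:     ^)
Step 5: in state A at pos 2, read 0 -> (A,0)->write 1,move L,goto D. Now: state=D, head=1, tape[-2..3]=011110 (head:    ^)
Step 6: in state D at pos 1, read 1 -> (D,1)->write 0,move R,goto D. Now: state=D, head=2, tape[-2..3]=011010 (head:     ^)
Cells containing 1 after step 6: {-1, 0, 2} -> 3 cell(s)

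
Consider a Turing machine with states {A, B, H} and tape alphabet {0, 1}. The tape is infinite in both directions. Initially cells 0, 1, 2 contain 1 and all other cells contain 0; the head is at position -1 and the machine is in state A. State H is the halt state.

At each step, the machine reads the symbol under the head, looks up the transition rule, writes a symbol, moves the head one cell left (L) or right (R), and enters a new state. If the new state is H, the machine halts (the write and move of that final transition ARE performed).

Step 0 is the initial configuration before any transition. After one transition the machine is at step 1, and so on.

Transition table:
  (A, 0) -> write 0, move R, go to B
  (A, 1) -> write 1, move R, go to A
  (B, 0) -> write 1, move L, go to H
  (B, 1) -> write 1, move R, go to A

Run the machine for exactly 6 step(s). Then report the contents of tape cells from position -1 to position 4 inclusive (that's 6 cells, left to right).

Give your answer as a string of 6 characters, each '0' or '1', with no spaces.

Answer: 011101

Derivation:
Step 1: in state A at pos -1, read 0 -> (A,0)->write 0,move R,goto B. Now: state=B, head=0, tape[-2..3]=001110 (head:   ^)
Step 2: in state B at pos 0, read 1 -> (B,1)->write 1,move R,goto A. Now: state=A, head=1, tape[-2..3]=001110 (head:    ^)
Step 3: in state A at pos 1, read 1 -> (A,1)->write 1,move R,goto A. Now: state=A, head=2, tape[-2..3]=001110 (head:     ^)
Step 4: in state A at pos 2, read 1 -> (A,1)->write 1,move R,goto A. Now: state=A, head=3, tape[-2..4]=0011100 (head:      ^)
Step 5: in state A at pos 3, read 0 -> (A,0)->write 0,move R,goto B. Now: state=B, head=4, tape[-2..5]=00111000 (head:       ^)
Step 6: in state B at pos 4, read 0 -> (B,0)->write 1,move L,goto H. Now: state=H, head=3, tape[-2..5]=00111010 (head:      ^)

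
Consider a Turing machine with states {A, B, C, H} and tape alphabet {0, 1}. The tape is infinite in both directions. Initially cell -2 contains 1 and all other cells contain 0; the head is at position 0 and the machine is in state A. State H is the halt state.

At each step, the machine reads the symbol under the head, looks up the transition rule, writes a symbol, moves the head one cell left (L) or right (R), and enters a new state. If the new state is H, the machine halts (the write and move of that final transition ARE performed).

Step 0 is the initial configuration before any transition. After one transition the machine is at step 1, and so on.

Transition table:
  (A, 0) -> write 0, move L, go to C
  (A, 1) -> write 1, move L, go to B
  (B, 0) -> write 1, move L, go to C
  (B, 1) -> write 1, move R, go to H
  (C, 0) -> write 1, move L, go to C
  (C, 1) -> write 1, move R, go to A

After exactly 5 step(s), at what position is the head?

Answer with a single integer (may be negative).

Step 1: in state A at pos 0, read 0 -> (A,0)->write 0,move L,goto C. Now: state=C, head=-1, tape[-3..1]=01000 (head:   ^)
Step 2: in state C at pos -1, read 0 -> (C,0)->write 1,move L,goto C. Now: state=C, head=-2, tape[-3..1]=01100 (head:  ^)
Step 3: in state C at pos -2, read 1 -> (C,1)->write 1,move R,goto A. Now: state=A, head=-1, tape[-3..1]=01100 (head:   ^)
Step 4: in state A at pos -1, read 1 -> (A,1)->write 1,move L,goto B. Now: state=B, head=-2, tape[-3..1]=01100 (head:  ^)
Step 5: in state B at pos -2, read 1 -> (B,1)->write 1,move R,goto H. Now: state=H, head=-1, tape[-3..1]=01100 (head:   ^)

Answer: -1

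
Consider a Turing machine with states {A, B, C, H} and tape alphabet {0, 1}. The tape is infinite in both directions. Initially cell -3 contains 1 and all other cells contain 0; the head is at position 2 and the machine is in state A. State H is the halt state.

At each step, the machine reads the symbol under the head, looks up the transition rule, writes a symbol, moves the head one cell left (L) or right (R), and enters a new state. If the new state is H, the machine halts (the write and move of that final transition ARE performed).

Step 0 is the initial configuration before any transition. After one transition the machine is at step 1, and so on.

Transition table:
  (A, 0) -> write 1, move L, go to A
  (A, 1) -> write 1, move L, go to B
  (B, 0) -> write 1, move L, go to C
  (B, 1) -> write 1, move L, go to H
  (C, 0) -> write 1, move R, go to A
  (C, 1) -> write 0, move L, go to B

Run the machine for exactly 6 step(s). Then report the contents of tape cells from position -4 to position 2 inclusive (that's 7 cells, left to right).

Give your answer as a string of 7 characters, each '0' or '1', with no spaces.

Step 1: in state A at pos 2, read 0 -> (A,0)->write 1,move L,goto A. Now: state=A, head=1, tape[-4..3]=01000010 (head:      ^)
Step 2: in state A at pos 1, read 0 -> (A,0)->write 1,move L,goto A. Now: state=A, head=0, tape[-4..3]=01000110 (head:     ^)
Step 3: in state A at pos 0, read 0 -> (A,0)->write 1,move L,goto A. Now: state=A, head=-1, tape[-4..3]=01001110 (head:    ^)
Step 4: in state A at pos -1, read 0 -> (A,0)->write 1,move L,goto A. Now: state=A, head=-2, tape[-4..3]=01011110 (head:   ^)
Step 5: in state A at pos -2, read 0 -> (A,0)->write 1,move L,goto A. Now: state=A, head=-3, tape[-4..3]=01111110 (head:  ^)
Step 6: in state A at pos -3, read 1 -> (A,1)->write 1,move L,goto B. Now: state=B, head=-4, tape[-5..3]=001111110 (head:  ^)

Answer: 0111111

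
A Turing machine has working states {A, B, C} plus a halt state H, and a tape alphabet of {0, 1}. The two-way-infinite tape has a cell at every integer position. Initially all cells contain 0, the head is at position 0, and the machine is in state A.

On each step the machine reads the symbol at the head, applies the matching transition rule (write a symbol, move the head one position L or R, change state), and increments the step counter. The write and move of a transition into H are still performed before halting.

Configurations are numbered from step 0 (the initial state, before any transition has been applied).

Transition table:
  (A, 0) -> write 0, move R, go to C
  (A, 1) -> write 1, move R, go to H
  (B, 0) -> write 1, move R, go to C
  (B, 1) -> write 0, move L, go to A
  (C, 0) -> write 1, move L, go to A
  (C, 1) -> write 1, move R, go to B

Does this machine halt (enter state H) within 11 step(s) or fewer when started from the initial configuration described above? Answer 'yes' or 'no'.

Step 1: in state A at pos 0, read 0 -> (A,0)->write 0,move R,goto C. Now: state=C, head=1, tape[-1..2]=0000 (head:   ^)
Step 2: in state C at pos 1, read 0 -> (C,0)->write 1,move L,goto A. Now: state=A, head=0, tape[-1..2]=0010 (head:  ^)
Step 3: in state A at pos 0, read 0 -> (A,0)->write 0,move R,goto C. Now: state=C, head=1, tape[-1..2]=0010 (head:   ^)
Step 4: in state C at pos 1, read 1 -> (C,1)->write 1,move R,goto B. Now: state=B, head=2, tape[-1..3]=00100 (head:    ^)
Step 5: in state B at pos 2, read 0 -> (B,0)->write 1,move R,goto C. Now: state=C, head=3, tape[-1..4]=001100 (head:     ^)
Step 6: in state C at pos 3, read 0 -> (C,0)->write 1,move L,goto A. Now: state=A, head=2, tape[-1..4]=001110 (head:    ^)
Step 7: in state A at pos 2, read 1 -> (A,1)->write 1,move R,goto H. Now: state=H, head=3, tape[-1..4]=001110 (head:     ^)
State H reached at step 7; 7 <= 11 -> yes

Answer: yes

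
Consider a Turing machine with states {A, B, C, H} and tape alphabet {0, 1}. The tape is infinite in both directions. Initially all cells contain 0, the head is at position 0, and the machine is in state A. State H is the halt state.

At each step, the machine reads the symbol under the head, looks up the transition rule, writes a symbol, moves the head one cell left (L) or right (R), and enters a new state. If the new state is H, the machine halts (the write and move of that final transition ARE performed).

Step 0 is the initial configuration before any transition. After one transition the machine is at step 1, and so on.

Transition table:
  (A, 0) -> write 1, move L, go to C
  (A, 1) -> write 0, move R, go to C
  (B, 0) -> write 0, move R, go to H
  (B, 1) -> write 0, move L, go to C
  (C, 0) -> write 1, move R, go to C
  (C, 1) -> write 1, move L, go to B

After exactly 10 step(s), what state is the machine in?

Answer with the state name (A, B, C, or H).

Step 1: in state A at pos 0, read 0 -> (A,0)->write 1,move L,goto C. Now: state=C, head=-1, tape[-2..1]=0010 (head:  ^)
Step 2: in state C at pos -1, read 0 -> (C,0)->write 1,move R,goto C. Now: state=C, head=0, tape[-2..1]=0110 (head:   ^)
Step 3: in state C at pos 0, read 1 -> (C,1)->write 1,move L,goto B. Now: state=B, head=-1, tape[-2..1]=0110 (head:  ^)
Step 4: in state B at pos -1, read 1 -> (B,1)->write 0,move L,goto C. Now: state=C, head=-2, tape[-3..1]=00010 (head:  ^)
Step 5: in state C at pos -2, read 0 -> (C,0)->write 1,move R,goto C. Now: state=C, head=-1, tape[-3..1]=01010 (head:   ^)
Step 6: in state C at pos -1, read 0 -> (C,0)->write 1,move R,goto C. Now: state=C, head=0, tape[-3..1]=01110 (head:    ^)
Step 7: in state C at pos 0, read 1 -> (C,1)->write 1,move L,goto B. Now: state=B, head=-1, tape[-3..1]=01110 (head:   ^)
Step 8: in state B at pos -1, read 1 -> (B,1)->write 0,move L,goto C. Now: state=C, head=-2, tape[-3..1]=01010 (head:  ^)
Step 9: in state C at pos -2, read 1 -> (C,1)->write 1,move L,goto B. Now: state=B, head=-3, tape[-4..1]=001010 (head:  ^)
Step 10: in state B at pos -3, read 0 -> (B,0)->write 0,move R,goto H. Now: state=H, head=-2, tape[-4..1]=001010 (head:   ^)

Answer: H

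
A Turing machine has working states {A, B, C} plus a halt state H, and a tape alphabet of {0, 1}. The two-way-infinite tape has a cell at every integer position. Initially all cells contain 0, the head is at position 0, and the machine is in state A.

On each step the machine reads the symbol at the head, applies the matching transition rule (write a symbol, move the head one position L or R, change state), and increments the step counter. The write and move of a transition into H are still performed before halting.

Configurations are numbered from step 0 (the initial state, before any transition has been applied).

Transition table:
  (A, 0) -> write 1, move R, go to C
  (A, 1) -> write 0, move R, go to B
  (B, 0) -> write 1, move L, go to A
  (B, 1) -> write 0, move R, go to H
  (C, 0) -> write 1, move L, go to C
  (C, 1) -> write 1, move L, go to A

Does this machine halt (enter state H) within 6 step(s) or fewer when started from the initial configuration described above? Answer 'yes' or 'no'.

Step 1: in state A at pos 0, read 0 -> (A,0)->write 1,move R,goto C. Now: state=C, head=1, tape[-1..2]=0100 (head:   ^)
Step 2: in state C at pos 1, read 0 -> (C,0)->write 1,move L,goto C. Now: state=C, head=0, tape[-1..2]=0110 (head:  ^)
Step 3: in state C at pos 0, read 1 -> (C,1)->write 1,move L,goto A. Now: state=A, head=-1, tape[-2..2]=00110 (head:  ^)
Step 4: in state A at pos -1, read 0 -> (A,0)->write 1,move R,goto C. Now: state=C, head=0, tape[-2..2]=01110 (head:   ^)
Step 5: in state C at pos 0, read 1 -> (C,1)->write 1,move L,goto A. Now: state=A, head=-1, tape[-2..2]=01110 (head:  ^)
Step 6: in state A at pos -1, read 1 -> (A,1)->write 0,move R,goto B. Now: state=B, head=0, tape[-2..2]=00110 (head:   ^)
After 6 step(s): state = B (not H) -> not halted within 6 -> no

Answer: no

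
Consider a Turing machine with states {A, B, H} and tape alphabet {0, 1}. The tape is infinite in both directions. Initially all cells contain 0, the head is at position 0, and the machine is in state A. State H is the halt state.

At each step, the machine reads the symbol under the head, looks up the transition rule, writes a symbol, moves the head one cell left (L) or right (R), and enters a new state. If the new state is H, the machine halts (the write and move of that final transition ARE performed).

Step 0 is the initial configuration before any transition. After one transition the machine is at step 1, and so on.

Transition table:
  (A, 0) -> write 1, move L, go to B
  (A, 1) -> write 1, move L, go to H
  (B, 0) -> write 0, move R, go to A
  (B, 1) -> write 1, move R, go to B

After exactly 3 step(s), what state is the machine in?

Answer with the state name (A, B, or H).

Answer: H

Derivation:
Step 1: in state A at pos 0, read 0 -> (A,0)->write 1,move L,goto B. Now: state=B, head=-1, tape[-2..1]=0010 (head:  ^)
Step 2: in state B at pos -1, read 0 -> (B,0)->write 0,move R,goto A. Now: state=A, head=0, tape[-2..1]=0010 (head:   ^)
Step 3: in state A at pos 0, read 1 -> (A,1)->write 1,move L,goto H. Now: state=H, head=-1, tape[-2..1]=0010 (head:  ^)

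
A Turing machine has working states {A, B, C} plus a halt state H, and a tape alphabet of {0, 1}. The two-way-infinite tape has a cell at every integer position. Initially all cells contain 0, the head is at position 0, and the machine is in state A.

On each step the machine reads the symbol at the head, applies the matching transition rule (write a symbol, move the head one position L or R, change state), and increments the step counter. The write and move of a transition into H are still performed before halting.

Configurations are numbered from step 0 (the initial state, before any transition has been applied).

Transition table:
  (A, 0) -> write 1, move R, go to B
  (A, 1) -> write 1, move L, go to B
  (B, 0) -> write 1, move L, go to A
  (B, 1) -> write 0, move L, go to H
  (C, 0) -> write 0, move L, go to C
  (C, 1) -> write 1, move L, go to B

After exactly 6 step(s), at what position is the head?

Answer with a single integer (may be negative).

Step 1: in state A at pos 0, read 0 -> (A,0)->write 1,move R,goto B. Now: state=B, head=1, tape[-1..2]=0100 (head:   ^)
Step 2: in state B at pos 1, read 0 -> (B,0)->write 1,move L,goto A. Now: state=A, head=0, tape[-1..2]=0110 (head:  ^)
Step 3: in state A at pos 0, read 1 -> (A,1)->write 1,move L,goto B. Now: state=B, head=-1, tape[-2..2]=00110 (head:  ^)
Step 4: in state B at pos -1, read 0 -> (B,0)->write 1,move L,goto A. Now: state=A, head=-2, tape[-3..2]=001110 (head:  ^)
Step 5: in state A at pos -2, read 0 -> (A,0)->write 1,move R,goto B. Now: state=B, head=-1, tape[-3..2]=011110 (head:   ^)
Step 6: in state B at pos -1, read 1 -> (B,1)->write 0,move L,goto H. Now: state=H, head=-2, tape[-3..2]=010110 (head:  ^)

Answer: -2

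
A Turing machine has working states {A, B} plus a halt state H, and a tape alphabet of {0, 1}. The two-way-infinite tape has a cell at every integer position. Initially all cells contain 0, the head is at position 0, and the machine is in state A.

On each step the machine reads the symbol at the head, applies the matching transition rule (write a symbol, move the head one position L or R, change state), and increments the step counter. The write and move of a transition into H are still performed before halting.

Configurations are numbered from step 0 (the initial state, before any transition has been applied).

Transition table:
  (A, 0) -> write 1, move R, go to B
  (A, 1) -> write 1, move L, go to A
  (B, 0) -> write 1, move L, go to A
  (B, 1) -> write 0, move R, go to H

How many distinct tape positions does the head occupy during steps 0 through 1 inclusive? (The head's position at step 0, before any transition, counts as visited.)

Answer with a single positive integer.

Answer: 2

Derivation:
Step 1: in state A at pos 0, read 0 -> (A,0)->write 1,move R,goto B. Now: state=B, head=1, tape[-1..2]=0100 (head:   ^)
Head positions at steps 0..1: starting at 0, distinct positions visited = {0, 1} -> 2 position(s)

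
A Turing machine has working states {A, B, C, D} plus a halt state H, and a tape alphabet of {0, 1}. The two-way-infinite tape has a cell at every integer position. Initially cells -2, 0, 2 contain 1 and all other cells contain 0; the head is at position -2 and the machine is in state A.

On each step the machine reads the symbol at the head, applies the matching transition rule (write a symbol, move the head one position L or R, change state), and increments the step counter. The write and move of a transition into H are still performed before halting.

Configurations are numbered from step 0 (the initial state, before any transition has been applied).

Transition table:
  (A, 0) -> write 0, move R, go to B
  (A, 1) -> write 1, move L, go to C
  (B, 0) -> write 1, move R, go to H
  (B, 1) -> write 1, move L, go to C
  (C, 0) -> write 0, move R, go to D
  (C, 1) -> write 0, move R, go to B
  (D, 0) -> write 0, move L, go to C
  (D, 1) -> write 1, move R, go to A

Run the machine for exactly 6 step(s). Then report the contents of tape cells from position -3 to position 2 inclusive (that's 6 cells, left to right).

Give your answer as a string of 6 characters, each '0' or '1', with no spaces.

Answer: 010101

Derivation:
Step 1: in state A at pos -2, read 1 -> (A,1)->write 1,move L,goto C. Now: state=C, head=-3, tape[-4..3]=00101010 (head:  ^)
Step 2: in state C at pos -3, read 0 -> (C,0)->write 0,move R,goto D. Now: state=D, head=-2, tape[-4..3]=00101010 (head:   ^)
Step 3: in state D at pos -2, read 1 -> (D,1)->write 1,move R,goto A. Now: state=A, head=-1, tape[-4..3]=00101010 (head:    ^)
Step 4: in state A at pos -1, read 0 -> (A,0)->write 0,move R,goto B. Now: state=B, head=0, tape[-4..3]=00101010 (head:     ^)
Step 5: in state B at pos 0, read 1 -> (B,1)->write 1,move L,goto C. Now: state=C, head=-1, tape[-4..3]=00101010 (head:    ^)
Step 6: in state C at pos -1, read 0 -> (C,0)->write 0,move R,goto D. Now: state=D, head=0, tape[-4..3]=00101010 (head:     ^)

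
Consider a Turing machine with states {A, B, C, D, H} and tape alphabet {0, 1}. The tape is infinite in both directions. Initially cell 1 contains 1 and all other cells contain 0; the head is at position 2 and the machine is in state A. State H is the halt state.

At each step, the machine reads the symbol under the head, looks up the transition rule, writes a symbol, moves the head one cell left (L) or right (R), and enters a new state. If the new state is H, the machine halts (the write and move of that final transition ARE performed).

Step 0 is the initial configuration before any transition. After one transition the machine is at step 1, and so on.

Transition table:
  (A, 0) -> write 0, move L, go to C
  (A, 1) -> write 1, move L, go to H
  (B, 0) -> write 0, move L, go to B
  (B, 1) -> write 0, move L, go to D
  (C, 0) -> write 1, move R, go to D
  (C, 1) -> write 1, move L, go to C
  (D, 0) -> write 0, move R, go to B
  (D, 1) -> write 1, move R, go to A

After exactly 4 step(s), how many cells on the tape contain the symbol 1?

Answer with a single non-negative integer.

Answer: 2

Derivation:
Step 1: in state A at pos 2, read 0 -> (A,0)->write 0,move L,goto C. Now: state=C, head=1, tape[0..3]=0100 (head:  ^)
Step 2: in state C at pos 1, read 1 -> (C,1)->write 1,move L,goto C. Now: state=C, head=0, tape[-1..3]=00100 (head:  ^)
Step 3: in state C at pos 0, read 0 -> (C,0)->write 1,move R,goto D. Now: state=D, head=1, tape[-1..3]=01100 (head:   ^)
Step 4: in state D at pos 1, read 1 -> (D,1)->write 1,move R,goto A. Now: state=A, head=2, tape[-1..3]=01100 (head:    ^)
Cells containing 1 after step 4: {0, 1} -> 2 cell(s)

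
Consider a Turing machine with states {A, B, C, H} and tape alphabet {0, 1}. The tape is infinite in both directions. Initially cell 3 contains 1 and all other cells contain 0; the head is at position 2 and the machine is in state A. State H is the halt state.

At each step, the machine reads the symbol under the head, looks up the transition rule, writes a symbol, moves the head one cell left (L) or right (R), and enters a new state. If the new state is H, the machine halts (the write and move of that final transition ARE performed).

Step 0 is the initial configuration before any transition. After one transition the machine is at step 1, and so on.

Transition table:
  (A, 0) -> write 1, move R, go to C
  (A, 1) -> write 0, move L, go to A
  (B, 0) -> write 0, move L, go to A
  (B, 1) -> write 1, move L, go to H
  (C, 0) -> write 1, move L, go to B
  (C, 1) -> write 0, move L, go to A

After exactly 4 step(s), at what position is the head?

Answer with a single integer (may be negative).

Answer: 2

Derivation:
Step 1: in state A at pos 2, read 0 -> (A,0)->write 1,move R,goto C. Now: state=C, head=3, tape[1..4]=0110 (head:   ^)
Step 2: in state C at pos 3, read 1 -> (C,1)->write 0,move L,goto A. Now: state=A, head=2, tape[1..4]=0100 (head:  ^)
Step 3: in state A at pos 2, read 1 -> (A,1)->write 0,move L,goto A. Now: state=A, head=1, tape[0..4]=00000 (head:  ^)
Step 4: in state A at pos 1, read 0 -> (A,0)->write 1,move R,goto C. Now: state=C, head=2, tape[0..4]=01000 (head:   ^)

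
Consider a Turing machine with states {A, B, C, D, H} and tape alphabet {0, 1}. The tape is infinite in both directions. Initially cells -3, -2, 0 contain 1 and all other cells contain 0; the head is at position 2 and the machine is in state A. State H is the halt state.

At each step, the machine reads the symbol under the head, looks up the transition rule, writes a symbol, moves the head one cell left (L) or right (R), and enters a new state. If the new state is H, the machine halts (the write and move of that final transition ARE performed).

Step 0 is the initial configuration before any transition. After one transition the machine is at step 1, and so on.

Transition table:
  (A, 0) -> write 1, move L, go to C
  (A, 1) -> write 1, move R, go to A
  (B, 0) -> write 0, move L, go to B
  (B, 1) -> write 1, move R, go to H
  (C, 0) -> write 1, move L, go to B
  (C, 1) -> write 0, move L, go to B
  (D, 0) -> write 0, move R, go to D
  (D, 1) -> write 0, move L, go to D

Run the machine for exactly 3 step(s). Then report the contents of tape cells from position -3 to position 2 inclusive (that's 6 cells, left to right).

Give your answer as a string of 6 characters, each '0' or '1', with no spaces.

Answer: 110111

Derivation:
Step 1: in state A at pos 2, read 0 -> (A,0)->write 1,move L,goto C. Now: state=C, head=1, tape[-4..3]=01101010 (head:      ^)
Step 2: in state C at pos 1, read 0 -> (C,0)->write 1,move L,goto B. Now: state=B, head=0, tape[-4..3]=01101110 (head:     ^)
Step 3: in state B at pos 0, read 1 -> (B,1)->write 1,move R,goto H. Now: state=H, head=1, tape[-4..3]=01101110 (head:      ^)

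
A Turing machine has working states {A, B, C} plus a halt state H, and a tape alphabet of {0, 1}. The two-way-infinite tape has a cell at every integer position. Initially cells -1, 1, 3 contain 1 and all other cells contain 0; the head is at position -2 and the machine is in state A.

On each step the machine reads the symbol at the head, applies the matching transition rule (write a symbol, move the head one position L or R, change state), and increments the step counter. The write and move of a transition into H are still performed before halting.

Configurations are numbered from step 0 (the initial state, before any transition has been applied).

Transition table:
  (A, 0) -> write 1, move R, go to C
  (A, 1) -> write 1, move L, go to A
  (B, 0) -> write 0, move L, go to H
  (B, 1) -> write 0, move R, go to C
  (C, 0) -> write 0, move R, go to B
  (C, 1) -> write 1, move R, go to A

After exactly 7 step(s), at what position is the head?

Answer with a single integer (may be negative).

Step 1: in state A at pos -2, read 0 -> (A,0)->write 1,move R,goto C. Now: state=C, head=-1, tape[-3..4]=01101010 (head:   ^)
Step 2: in state C at pos -1, read 1 -> (C,1)->write 1,move R,goto A. Now: state=A, head=0, tape[-3..4]=01101010 (head:    ^)
Step 3: in state A at pos 0, read 0 -> (A,0)->write 1,move R,goto C. Now: state=C, head=1, tape[-3..4]=01111010 (head:     ^)
Step 4: in state C at pos 1, read 1 -> (C,1)->write 1,move R,goto A. Now: state=A, head=2, tape[-3..4]=01111010 (head:      ^)
Step 5: in state A at pos 2, read 0 -> (A,0)->write 1,move R,goto C. Now: state=C, head=3, tape[-3..4]=01111110 (head:       ^)
Step 6: in state C at pos 3, read 1 -> (C,1)->write 1,move R,goto A. Now: state=A, head=4, tape[-3..5]=011111100 (head:        ^)
Step 7: in state A at pos 4, read 0 -> (A,0)->write 1,move R,goto C. Now: state=C, head=5, tape[-3..6]=0111111100 (head:         ^)

Answer: 5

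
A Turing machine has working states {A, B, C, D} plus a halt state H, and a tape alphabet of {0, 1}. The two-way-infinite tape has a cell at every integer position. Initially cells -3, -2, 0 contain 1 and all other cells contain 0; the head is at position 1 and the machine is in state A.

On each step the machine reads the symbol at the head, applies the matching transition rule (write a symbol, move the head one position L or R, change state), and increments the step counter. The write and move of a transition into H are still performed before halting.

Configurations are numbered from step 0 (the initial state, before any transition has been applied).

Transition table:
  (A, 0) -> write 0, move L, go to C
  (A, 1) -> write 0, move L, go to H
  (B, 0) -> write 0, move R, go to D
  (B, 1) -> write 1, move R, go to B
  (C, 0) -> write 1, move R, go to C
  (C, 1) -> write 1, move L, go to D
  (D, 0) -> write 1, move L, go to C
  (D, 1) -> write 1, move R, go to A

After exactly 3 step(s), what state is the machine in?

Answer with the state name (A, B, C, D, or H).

Answer: C

Derivation:
Step 1: in state A at pos 1, read 0 -> (A,0)->write 0,move L,goto C. Now: state=C, head=0, tape[-4..2]=0110100 (head:     ^)
Step 2: in state C at pos 0, read 1 -> (C,1)->write 1,move L,goto D. Now: state=D, head=-1, tape[-4..2]=0110100 (head:    ^)
Step 3: in state D at pos -1, read 0 -> (D,0)->write 1,move L,goto C. Now: state=C, head=-2, tape[-4..2]=0111100 (head:   ^)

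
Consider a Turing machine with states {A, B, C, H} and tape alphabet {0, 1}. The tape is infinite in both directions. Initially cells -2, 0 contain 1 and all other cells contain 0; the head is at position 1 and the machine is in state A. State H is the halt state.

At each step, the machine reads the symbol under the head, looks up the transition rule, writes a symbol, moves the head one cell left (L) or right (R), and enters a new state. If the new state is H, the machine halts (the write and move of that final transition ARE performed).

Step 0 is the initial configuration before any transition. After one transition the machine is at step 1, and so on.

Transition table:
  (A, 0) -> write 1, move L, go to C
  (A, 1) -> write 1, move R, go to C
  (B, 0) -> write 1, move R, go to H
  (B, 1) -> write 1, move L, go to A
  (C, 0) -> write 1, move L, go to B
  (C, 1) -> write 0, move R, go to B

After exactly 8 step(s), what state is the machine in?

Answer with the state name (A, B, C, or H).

Answer: B

Derivation:
Step 1: in state A at pos 1, read 0 -> (A,0)->write 1,move L,goto C. Now: state=C, head=0, tape[-3..2]=010110 (head:    ^)
Step 2: in state C at pos 0, read 1 -> (C,1)->write 0,move R,goto B. Now: state=B, head=1, tape[-3..2]=010010 (head:     ^)
Step 3: in state B at pos 1, read 1 -> (B,1)->write 1,move L,goto A. Now: state=A, head=0, tape[-3..2]=010010 (head:    ^)
Step 4: in state A at pos 0, read 0 -> (A,0)->write 1,move L,goto C. Now: state=C, head=-1, tape[-3..2]=010110 (head:   ^)
Step 5: in state C at pos -1, read 0 -> (C,0)->write 1,move L,goto B. Now: state=B, head=-2, tape[-3..2]=011110 (head:  ^)
Step 6: in state B at pos -2, read 1 -> (B,1)->write 1,move L,goto A. Now: state=A, head=-3, tape[-4..2]=0011110 (head:  ^)
Step 7: in state A at pos -3, read 0 -> (A,0)->write 1,move L,goto C. Now: state=C, head=-4, tape[-5..2]=00111110 (head:  ^)
Step 8: in state C at pos -4, read 0 -> (C,0)->write 1,move L,goto B. Now: state=B, head=-5, tape[-6..2]=001111110 (head:  ^)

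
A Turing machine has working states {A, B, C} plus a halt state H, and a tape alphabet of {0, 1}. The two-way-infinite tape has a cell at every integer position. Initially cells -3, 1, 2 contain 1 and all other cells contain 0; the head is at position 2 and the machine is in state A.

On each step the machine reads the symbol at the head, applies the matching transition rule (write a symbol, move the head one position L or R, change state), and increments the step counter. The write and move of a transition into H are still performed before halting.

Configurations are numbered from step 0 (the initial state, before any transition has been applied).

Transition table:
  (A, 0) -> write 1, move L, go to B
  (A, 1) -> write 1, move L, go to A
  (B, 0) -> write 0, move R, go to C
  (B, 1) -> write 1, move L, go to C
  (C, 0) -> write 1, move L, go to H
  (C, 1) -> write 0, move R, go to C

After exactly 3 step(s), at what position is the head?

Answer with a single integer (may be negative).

Answer: -1

Derivation:
Step 1: in state A at pos 2, read 1 -> (A,1)->write 1,move L,goto A. Now: state=A, head=1, tape[-4..3]=01000110 (head:      ^)
Step 2: in state A at pos 1, read 1 -> (A,1)->write 1,move L,goto A. Now: state=A, head=0, tape[-4..3]=01000110 (head:     ^)
Step 3: in state A at pos 0, read 0 -> (A,0)->write 1,move L,goto B. Now: state=B, head=-1, tape[-4..3]=01001110 (head:    ^)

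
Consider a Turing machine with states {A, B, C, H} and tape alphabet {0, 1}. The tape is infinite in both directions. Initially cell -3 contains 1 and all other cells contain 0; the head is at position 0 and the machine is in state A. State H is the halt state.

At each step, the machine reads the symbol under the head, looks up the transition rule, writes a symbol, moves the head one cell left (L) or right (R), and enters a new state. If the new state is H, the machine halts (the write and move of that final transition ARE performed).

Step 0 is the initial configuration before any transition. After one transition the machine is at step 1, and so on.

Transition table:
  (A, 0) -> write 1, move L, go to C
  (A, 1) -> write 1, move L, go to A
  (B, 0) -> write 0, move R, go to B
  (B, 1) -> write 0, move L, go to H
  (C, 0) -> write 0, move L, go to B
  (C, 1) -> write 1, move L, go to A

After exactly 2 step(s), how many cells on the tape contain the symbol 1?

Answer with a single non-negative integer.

Answer: 2

Derivation:
Step 1: in state A at pos 0, read 0 -> (A,0)->write 1,move L,goto C. Now: state=C, head=-1, tape[-4..1]=010010 (head:    ^)
Step 2: in state C at pos -1, read 0 -> (C,0)->write 0,move L,goto B. Now: state=B, head=-2, tape[-4..1]=010010 (head:   ^)
Cells containing 1 after step 2: {-3, 0} -> 2 cell(s)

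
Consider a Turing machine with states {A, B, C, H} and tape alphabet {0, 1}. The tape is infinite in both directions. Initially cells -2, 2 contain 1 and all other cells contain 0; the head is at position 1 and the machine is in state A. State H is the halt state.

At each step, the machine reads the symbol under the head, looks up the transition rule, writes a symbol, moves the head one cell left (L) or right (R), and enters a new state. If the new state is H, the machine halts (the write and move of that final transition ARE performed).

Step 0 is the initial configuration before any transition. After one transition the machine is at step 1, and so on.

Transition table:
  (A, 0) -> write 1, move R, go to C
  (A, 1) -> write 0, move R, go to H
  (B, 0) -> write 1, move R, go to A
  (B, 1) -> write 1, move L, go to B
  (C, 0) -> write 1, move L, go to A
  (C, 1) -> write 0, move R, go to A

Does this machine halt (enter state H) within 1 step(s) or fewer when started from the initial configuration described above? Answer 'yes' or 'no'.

Step 1: in state A at pos 1, read 0 -> (A,0)->write 1,move R,goto C. Now: state=C, head=2, tape[-3..3]=0100110 (head:      ^)
After 1 step(s): state = C (not H) -> not halted within 1 -> no

Answer: no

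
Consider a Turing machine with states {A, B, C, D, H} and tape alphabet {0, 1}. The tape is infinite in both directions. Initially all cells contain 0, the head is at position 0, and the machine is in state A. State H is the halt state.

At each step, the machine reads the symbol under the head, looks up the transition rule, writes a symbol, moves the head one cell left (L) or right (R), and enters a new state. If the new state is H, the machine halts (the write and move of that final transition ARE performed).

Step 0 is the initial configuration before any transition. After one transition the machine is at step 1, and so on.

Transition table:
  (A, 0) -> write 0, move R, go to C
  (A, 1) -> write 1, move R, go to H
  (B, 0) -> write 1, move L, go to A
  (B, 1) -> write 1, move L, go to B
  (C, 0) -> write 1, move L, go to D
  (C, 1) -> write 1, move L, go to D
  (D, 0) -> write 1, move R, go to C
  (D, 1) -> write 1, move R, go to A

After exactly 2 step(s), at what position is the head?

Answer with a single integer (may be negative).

Step 1: in state A at pos 0, read 0 -> (A,0)->write 0,move R,goto C. Now: state=C, head=1, tape[-1..2]=0000 (head:   ^)
Step 2: in state C at pos 1, read 0 -> (C,0)->write 1,move L,goto D. Now: state=D, head=0, tape[-1..2]=0010 (head:  ^)

Answer: 0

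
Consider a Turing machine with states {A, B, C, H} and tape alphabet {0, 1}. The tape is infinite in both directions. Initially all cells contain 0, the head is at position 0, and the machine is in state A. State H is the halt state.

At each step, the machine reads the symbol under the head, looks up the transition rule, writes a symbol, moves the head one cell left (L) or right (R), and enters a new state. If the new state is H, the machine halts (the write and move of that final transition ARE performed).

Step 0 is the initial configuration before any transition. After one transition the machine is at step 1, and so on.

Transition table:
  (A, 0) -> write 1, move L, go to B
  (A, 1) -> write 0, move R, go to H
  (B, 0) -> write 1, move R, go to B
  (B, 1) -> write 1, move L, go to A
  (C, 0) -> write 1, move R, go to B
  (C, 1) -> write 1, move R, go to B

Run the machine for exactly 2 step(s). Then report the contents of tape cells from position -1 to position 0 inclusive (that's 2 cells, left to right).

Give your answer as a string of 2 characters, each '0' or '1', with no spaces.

Step 1: in state A at pos 0, read 0 -> (A,0)->write 1,move L,goto B. Now: state=B, head=-1, tape[-2..1]=0010 (head:  ^)
Step 2: in state B at pos -1, read 0 -> (B,0)->write 1,move R,goto B. Now: state=B, head=0, tape[-2..1]=0110 (head:   ^)

Answer: 11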